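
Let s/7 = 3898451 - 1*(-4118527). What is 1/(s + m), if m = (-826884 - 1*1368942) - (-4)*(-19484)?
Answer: 1/53845084 ≈ 1.8572e-8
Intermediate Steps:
m = -2273762 (m = (-826884 - 1368942) - 1*77936 = -2195826 - 77936 = -2273762)
s = 56118846 (s = 7*(3898451 - 1*(-4118527)) = 7*(3898451 + 4118527) = 7*8016978 = 56118846)
1/(s + m) = 1/(56118846 - 2273762) = 1/53845084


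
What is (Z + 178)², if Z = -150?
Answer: 784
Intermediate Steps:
(Z + 178)² = (-150 + 178)² = 28² = 784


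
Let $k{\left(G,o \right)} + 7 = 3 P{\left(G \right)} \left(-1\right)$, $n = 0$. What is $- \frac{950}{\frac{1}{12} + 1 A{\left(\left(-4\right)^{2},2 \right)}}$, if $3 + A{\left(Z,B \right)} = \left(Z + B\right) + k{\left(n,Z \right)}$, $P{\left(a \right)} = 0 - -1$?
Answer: $- \frac{11400}{61} \approx -186.89$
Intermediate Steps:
$P{\left(a \right)} = 1$ ($P{\left(a \right)} = 0 + 1 = 1$)
$k{\left(G,o \right)} = -10$ ($k{\left(G,o \right)} = -7 + 3 \cdot 1 \left(-1\right) = -7 + 3 \left(-1\right) = -7 - 3 = -10$)
$A{\left(Z,B \right)} = -13 + B + Z$ ($A{\left(Z,B \right)} = -3 - \left(10 - B - Z\right) = -3 + \left(-10 + B + Z\right) = -13 + B + Z$)
$- \frac{950}{\frac{1}{12} + 1 A{\left(\left(-4\right)^{2},2 \right)}} = - \frac{950}{\frac{1}{12} + 1 \left(-13 + 2 + \left(-4\right)^{2}\right)} = - \frac{950}{\frac{1}{12} + 1 \left(-13 + 2 + 16\right)} = - \frac{950}{\frac{1}{12} + 1 \cdot 5} = - \frac{950}{\frac{1}{12} + 5} = - \frac{950}{\frac{61}{12}} = \left(-950\right) \frac{12}{61} = - \frac{11400}{61}$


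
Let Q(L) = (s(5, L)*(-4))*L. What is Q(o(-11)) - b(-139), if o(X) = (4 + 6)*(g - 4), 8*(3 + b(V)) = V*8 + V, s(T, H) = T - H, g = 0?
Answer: 58875/8 ≈ 7359.4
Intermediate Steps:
b(V) = -3 + 9*V/8 (b(V) = -3 + (V*8 + V)/8 = -3 + (8*V + V)/8 = -3 + (9*V)/8 = -3 + 9*V/8)
o(X) = -40 (o(X) = (4 + 6)*(0 - 4) = 10*(-4) = -40)
Q(L) = L*(-20 + 4*L) (Q(L) = ((5 - L)*(-4))*L = (-20 + 4*L)*L = L*(-20 + 4*L))
Q(o(-11)) - b(-139) = 4*(-40)*(-5 - 40) - (-3 + (9/8)*(-139)) = 4*(-40)*(-45) - (-3 - 1251/8) = 7200 - 1*(-1275/8) = 7200 + 1275/8 = 58875/8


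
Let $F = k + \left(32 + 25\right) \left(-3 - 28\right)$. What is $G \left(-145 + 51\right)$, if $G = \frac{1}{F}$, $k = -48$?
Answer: $\frac{94}{1815} \approx 0.051791$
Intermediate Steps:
$F = -1815$ ($F = -48 + \left(32 + 25\right) \left(-3 - 28\right) = -48 + 57 \left(-31\right) = -48 - 1767 = -1815$)
$G = - \frac{1}{1815}$ ($G = \frac{1}{-1815} = - \frac{1}{1815} \approx -0.00055096$)
$G \left(-145 + 51\right) = - \frac{-145 + 51}{1815} = \left(- \frac{1}{1815}\right) \left(-94\right) = \frac{94}{1815}$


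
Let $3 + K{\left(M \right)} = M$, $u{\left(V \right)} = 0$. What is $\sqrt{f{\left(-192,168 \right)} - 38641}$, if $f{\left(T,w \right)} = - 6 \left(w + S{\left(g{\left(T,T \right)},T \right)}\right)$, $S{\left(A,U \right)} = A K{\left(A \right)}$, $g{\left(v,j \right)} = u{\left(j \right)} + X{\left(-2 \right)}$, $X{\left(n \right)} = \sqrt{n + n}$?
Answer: $\sqrt{-39625 + 36 i} \approx 0.0904 + 199.06 i$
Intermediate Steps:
$X{\left(n \right)} = \sqrt{2} \sqrt{n}$ ($X{\left(n \right)} = \sqrt{2 n} = \sqrt{2} \sqrt{n}$)
$K{\left(M \right)} = -3 + M$
$g{\left(v,j \right)} = 2 i$ ($g{\left(v,j \right)} = 0 + \sqrt{2} \sqrt{-2} = 0 + \sqrt{2} i \sqrt{2} = 0 + 2 i = 2 i$)
$S{\left(A,U \right)} = A \left(-3 + A\right)$
$f{\left(T,w \right)} = - 6 w - 12 i \left(-3 + 2 i\right)$ ($f{\left(T,w \right)} = - 6 \left(w + 2 i \left(-3 + 2 i\right)\right) = - 6 w - 12 i \left(-3 + 2 i\right)$)
$\sqrt{f{\left(-192,168 \right)} - 38641} = \sqrt{\left(24 - 1008 + 36 i\right) - 38641} = \sqrt{\left(-984 + 36 i\right) - 38641} = \sqrt{-39625 + 36 i}$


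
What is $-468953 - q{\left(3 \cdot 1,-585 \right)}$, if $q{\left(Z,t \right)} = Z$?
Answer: $-468956$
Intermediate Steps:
$-468953 - q{\left(3 \cdot 1,-585 \right)} = -468953 - 3 \cdot 1 = -468953 - 3 = -468956$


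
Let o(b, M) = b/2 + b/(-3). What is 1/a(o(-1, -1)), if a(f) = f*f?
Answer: 36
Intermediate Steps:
o(b, M) = b/6 (o(b, M) = b*(½) + b*(-⅓) = b/2 - b/3 = b/6)
a(f) = f²
1/a(o(-1, -1)) = 1/(((⅙)*(-1))²) = 1/((-⅙)²) = 1/(1/36) = 36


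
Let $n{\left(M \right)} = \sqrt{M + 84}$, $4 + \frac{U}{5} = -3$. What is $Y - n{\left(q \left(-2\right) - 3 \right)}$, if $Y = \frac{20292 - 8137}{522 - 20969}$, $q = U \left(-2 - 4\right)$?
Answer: $- \frac{12155}{20447} - i \sqrt{339} \approx -0.59446 - 18.412 i$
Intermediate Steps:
$U = -35$ ($U = -20 + 5 \left(-3\right) = -20 - 15 = -35$)
$q = 210$ ($q = - 35 \left(-2 - 4\right) = \left(-35\right) \left(-6\right) = 210$)
$Y = - \frac{12155}{20447}$ ($Y = \frac{12155}{-20447} = 12155 \left(- \frac{1}{20447}\right) = - \frac{12155}{20447} \approx -0.59446$)
$n{\left(M \right)} = \sqrt{84 + M}$
$Y - n{\left(q \left(-2\right) - 3 \right)} = - \frac{12155}{20447} - \sqrt{84 + \left(210 \left(-2\right) - 3\right)} = - \frac{12155}{20447} - \sqrt{84 - 423} = - \frac{12155}{20447} - \sqrt{-339} = - \frac{12155}{20447} - i \sqrt{339}$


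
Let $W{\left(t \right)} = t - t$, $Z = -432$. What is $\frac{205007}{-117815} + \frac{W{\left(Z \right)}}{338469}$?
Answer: $- \frac{205007}{117815} \approx -1.7401$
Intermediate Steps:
$W{\left(t \right)} = 0$
$\frac{205007}{-117815} + \frac{W{\left(Z \right)}}{338469} = \frac{205007}{-117815} + \frac{0}{338469} = 205007 \left(- \frac{1}{117815}\right) + 0 \cdot \frac{1}{338469} = - \frac{205007}{117815} + 0 = - \frac{205007}{117815}$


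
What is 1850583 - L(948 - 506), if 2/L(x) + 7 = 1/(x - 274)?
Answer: 2174435361/1175 ≈ 1.8506e+6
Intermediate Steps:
L(x) = 2/(-7 + 1/(-274 + x)) (L(x) = 2/(-7 + 1/(x - 274)) = 2/(-7 + 1/(-274 + x)))
1850583 - L(948 - 506) = 1850583 - 2*(274 - (948 - 506))/(-1919 + 7*(948 - 506)) = 1850583 - 2*(274 - 1*442)/(-1919 + 7*442) = 1850583 - 2*(274 - 442)/(-1919 + 3094) = 1850583 - 2*(-168)/1175 = 1850583 - 1*(-336/1175) = 1850583 + 336/1175 = 2174435361/1175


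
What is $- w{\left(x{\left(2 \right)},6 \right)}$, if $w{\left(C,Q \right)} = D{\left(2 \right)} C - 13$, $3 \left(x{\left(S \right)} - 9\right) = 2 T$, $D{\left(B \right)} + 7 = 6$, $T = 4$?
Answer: $\frac{74}{3} \approx 24.667$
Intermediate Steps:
$D{\left(B \right)} = -1$ ($D{\left(B \right)} = -7 + 6 = -1$)
$x{\left(S \right)} = \frac{35}{3}$ ($x{\left(S \right)} = 9 + \frac{2 \cdot 4}{3} = 9 + \frac{1}{3} \cdot 8 = 9 + \frac{8}{3} = \frac{35}{3}$)
$w{\left(C,Q \right)} = -13 - C$ ($w{\left(C,Q \right)} = - C - 13 = -13 - C$)
$- w{\left(x{\left(2 \right)},6 \right)} = - (-13 - \frac{35}{3}) = \left(-1\right) \left(- \frac{74}{3}\right) = \frac{74}{3}$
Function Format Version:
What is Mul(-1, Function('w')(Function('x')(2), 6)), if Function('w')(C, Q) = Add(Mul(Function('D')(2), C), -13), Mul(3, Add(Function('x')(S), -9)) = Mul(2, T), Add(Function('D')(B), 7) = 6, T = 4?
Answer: Rational(74, 3) ≈ 24.667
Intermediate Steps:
Function('D')(B) = -1 (Function('D')(B) = Add(-7, 6) = -1)
Function('x')(S) = Rational(35, 3) (Function('x')(S) = Add(9, Mul(Rational(1, 3), Mul(2, 4))) = Add(9, Mul(Rational(1, 3), 8)) = Add(9, Rational(8, 3)) = Rational(35, 3))
Function('w')(C, Q) = Add(-13, Mul(-1, C)) (Function('w')(C, Q) = Add(Mul(-1, C), -13) = Add(-13, Mul(-1, C)))
Mul(-1, Function('w')(Function('x')(2), 6)) = Mul(-1, Add(-13, Mul(-1, Rational(35, 3)))) = Mul(-1, Add(-13, Rational(-35, 3))) = Mul(-1, Rational(-74, 3)) = Rational(74, 3)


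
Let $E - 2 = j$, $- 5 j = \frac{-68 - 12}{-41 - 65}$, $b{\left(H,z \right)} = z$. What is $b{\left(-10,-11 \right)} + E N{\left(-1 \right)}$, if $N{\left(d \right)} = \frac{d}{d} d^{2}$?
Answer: $- \frac{485}{53} \approx -9.1509$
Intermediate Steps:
$N{\left(d \right)} = d^{2}$ ($N{\left(d \right)} = 1 d^{2} = d^{2}$)
$j = - \frac{8}{53}$ ($j = - \frac{\left(-68 - 12\right) \frac{1}{-41 - 65}}{5} = - \frac{\left(-80\right) \frac{1}{-106}}{5} = - \frac{\left(-80\right) \left(- \frac{1}{106}\right)}{5} = \left(- \frac{1}{5}\right) \frac{40}{53} = - \frac{8}{53} \approx -0.15094$)
$E = \frac{98}{53}$ ($E = 2 - \frac{8}{53} = \frac{98}{53} \approx 1.8491$)
$b{\left(-10,-11 \right)} + E N{\left(-1 \right)} = -11 + \frac{98 \left(-1\right)^{2}}{53} = -11 + \frac{98}{53} \cdot 1 = -11 + \frac{98}{53} = - \frac{485}{53}$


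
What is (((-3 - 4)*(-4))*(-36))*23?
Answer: -23184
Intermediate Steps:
(((-3 - 4)*(-4))*(-36))*23 = (-7*(-4)*(-36))*23 = (28*(-36))*23 = -1008*23 = -23184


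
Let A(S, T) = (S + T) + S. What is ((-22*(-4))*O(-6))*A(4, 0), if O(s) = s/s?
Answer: 704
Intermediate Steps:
A(S, T) = T + 2*S
O(s) = 1
((-22*(-4))*O(-6))*A(4, 0) = (-22*(-4)*1)*(0 + 2*4) = (88*1)*(0 + 8) = 88*8 = 704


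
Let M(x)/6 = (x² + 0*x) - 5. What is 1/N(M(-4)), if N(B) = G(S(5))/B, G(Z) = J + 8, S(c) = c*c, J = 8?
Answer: 33/8 ≈ 4.1250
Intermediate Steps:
S(c) = c²
M(x) = -30 + 6*x² (M(x) = 6*((x² + 0*x) - 5) = 6*((x² + 0) - 5) = 6*(x² - 5) = 6*(-5 + x²) = -30 + 6*x²)
G(Z) = 16 (G(Z) = 8 + 8 = 16)
N(B) = 16/B
1/N(M(-4)) = 1/(16/(-30 + 6*(-4)²)) = 1/(16/(-30 + 6*16)) = 1/(16/(-30 + 96)) = 1/(16/66) = 1/(16*(1/66)) = 1/(8/33) = 33/8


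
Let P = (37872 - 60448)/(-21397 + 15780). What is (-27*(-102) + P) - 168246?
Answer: -929545988/5617 ≈ -1.6549e+5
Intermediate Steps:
P = 22576/5617 (P = -22576/(-5617) = -22576*(-1/5617) = 22576/5617 ≈ 4.0192)
(-27*(-102) + P) - 168246 = (-27*(-102) + 22576/5617) - 168246 = (2754 + 22576/5617) - 168246 = 15491794/5617 - 168246 = -929545988/5617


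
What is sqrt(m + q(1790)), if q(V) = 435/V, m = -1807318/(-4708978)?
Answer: sqrt(445350338159483830)/842907062 ≈ 0.79172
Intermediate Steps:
m = 903659/2354489 (m = -1807318*(-1/4708978) = 903659/2354489 ≈ 0.38380)
sqrt(m + q(1790)) = sqrt(903659/2354489 + 435/1790) = sqrt(903659/2354489 + 435*(1/1790)) = sqrt(903659/2354489 + 87/358) = sqrt(528350465/842907062) = sqrt(445350338159483830)/842907062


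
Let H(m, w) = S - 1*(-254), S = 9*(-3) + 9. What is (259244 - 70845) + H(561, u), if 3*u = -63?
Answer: 188635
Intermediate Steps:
u = -21 (u = (⅓)*(-63) = -21)
S = -18 (S = -27 + 9 = -18)
H(m, w) = 236 (H(m, w) = -18 - 1*(-254) = -18 + 254 = 236)
(259244 - 70845) + H(561, u) = (259244 - 70845) + 236 = 188399 + 236 = 188635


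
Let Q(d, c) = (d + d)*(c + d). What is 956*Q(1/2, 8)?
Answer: 8126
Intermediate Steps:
Q(d, c) = 2*d*(c + d) (Q(d, c) = (2*d)*(c + d) = 2*d*(c + d))
956*Q(1/2, 8) = 956*(2*(8 + 1/2)/2) = 956*(2*(½)*(8 + ½)) = 956*(2*(½)*(17/2)) = 956*(17/2) = 8126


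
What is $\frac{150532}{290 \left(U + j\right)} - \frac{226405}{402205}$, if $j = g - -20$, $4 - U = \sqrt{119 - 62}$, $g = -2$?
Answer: $\frac{130394817617}{4980504515} + \frac{75266 \sqrt{57}}{61915} \approx 35.359$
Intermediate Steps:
$U = 4 - \sqrt{57}$ ($U = 4 - \sqrt{119 - 62} = 4 - \sqrt{57} \approx -3.5498$)
$j = 18$ ($j = -2 - -20 = -2 + 20 = 18$)
$\frac{150532}{290 \left(U + j\right)} - \frac{226405}{402205} = \frac{150532}{290 \left(\left(4 - \sqrt{57}\right) + 18\right)} - \frac{226405}{402205} = \frac{150532}{290 \left(22 - \sqrt{57}\right)} - \frac{45281}{80441} = \frac{150532}{6380 - 290 \sqrt{57}} - \frac{45281}{80441} = - \frac{45281}{80441} + \frac{150532}{6380 - 290 \sqrt{57}}$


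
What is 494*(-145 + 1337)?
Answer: 588848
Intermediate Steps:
494*(-145 + 1337) = 494*1192 = 588848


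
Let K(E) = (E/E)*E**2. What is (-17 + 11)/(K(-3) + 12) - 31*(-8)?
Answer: 1734/7 ≈ 247.71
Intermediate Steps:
K(E) = E**2 (K(E) = 1*E**2 = E**2)
(-17 + 11)/(K(-3) + 12) - 31*(-8) = (-17 + 11)/((-3)**2 + 12) - 31*(-8) = -6/(9 + 12) + 248 = -6/21 + 248 = -6*1/21 + 248 = -2/7 + 248 = 1734/7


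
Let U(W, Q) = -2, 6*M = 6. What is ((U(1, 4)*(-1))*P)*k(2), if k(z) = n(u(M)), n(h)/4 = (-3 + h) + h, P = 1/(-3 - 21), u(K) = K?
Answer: ⅓ ≈ 0.33333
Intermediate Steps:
M = 1 (M = (⅙)*6 = 1)
P = -1/24 (P = 1/(-24) = -1/24 ≈ -0.041667)
n(h) = -12 + 8*h (n(h) = 4*((-3 + h) + h) = 4*(-3 + 2*h) = -12 + 8*h)
k(z) = -4 (k(z) = -12 + 8*1 = -12 + 8 = -4)
((U(1, 4)*(-1))*P)*k(2) = (-2*(-1)*(-1/24))*(-4) = (2*(-1/24))*(-4) = -1/12*(-4) = ⅓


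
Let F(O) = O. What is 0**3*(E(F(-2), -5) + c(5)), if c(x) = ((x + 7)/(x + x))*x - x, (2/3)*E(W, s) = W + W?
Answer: 0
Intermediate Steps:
E(W, s) = 3*W (E(W, s) = 3*(W + W)/2 = 3*(2*W)/2 = 3*W)
c(x) = 7/2 - x/2 (c(x) = ((7 + x)/((2*x)))*x - x = ((7 + x)*(1/(2*x)))*x - x = ((7 + x)/(2*x))*x - x = (7/2 + x/2) - x = 7/2 - x/2)
0**3*(E(F(-2), -5) + c(5)) = 0**3*(3*(-2) + (7/2 - 1/2*5)) = 0*(-6 + (7/2 - 5/2)) = 0*(-6 + 1) = 0*(-5) = 0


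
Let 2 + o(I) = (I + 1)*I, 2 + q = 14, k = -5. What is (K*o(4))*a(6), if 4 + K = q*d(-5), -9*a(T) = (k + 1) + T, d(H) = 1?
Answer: -32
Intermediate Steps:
q = 12 (q = -2 + 14 = 12)
o(I) = -2 + I*(1 + I) (o(I) = -2 + (I + 1)*I = -2 + (1 + I)*I = -2 + I*(1 + I))
a(T) = 4/9 - T/9 (a(T) = -((-5 + 1) + T)/9 = -(-4 + T)/9 = 4/9 - T/9)
K = 8 (K = -4 + 12*1 = -4 + 12 = 8)
(K*o(4))*a(6) = (8*(-2 + 4 + 4**2))*(4/9 - 1/9*6) = (8*(-2 + 4 + 16))*(4/9 - 2/3) = (8*18)*(-2/9) = 144*(-2/9) = -32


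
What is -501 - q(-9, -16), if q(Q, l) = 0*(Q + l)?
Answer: -501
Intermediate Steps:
q(Q, l) = 0
-501 - q(-9, -16) = -501 - 1*0 = -501 + 0 = -501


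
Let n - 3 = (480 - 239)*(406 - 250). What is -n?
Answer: -37599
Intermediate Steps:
n = 37599 (n = 3 + (480 - 239)*(406 - 250) = 3 + 241*156 = 3 + 37596 = 37599)
-n = -1*37599 = -37599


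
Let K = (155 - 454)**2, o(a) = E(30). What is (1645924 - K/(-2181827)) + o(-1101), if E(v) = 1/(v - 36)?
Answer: 21546726893467/13090962 ≈ 1.6459e+6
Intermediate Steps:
E(v) = 1/(-36 + v)
o(a) = -1/6 (o(a) = 1/(-36 + 30) = 1/(-6) = -1/6)
K = 89401 (K = (-299)**2 = 89401)
(1645924 - K/(-2181827)) + o(-1101) = (1645924 - 89401/(-2181827)) - 1/6 = (1645924 - 89401*(-1)/2181827) - 1/6 = (1645924 - 1*(-89401/2181827)) - 1/6 = (1645924 + 89401/2181827) - 1/6 = 3591121512549/2181827 - 1/6 = 21546726893467/13090962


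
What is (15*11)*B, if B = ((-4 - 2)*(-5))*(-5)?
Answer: -24750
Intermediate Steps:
B = -150 (B = -6*(-5)*(-5) = 30*(-5) = -150)
(15*11)*B = (15*11)*(-150) = 165*(-150) = -24750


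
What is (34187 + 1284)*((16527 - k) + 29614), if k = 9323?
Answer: 1305971278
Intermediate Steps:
(34187 + 1284)*((16527 - k) + 29614) = (34187 + 1284)*((16527 - 1*9323) + 29614) = 35471*((16527 - 9323) + 29614) = 35471*(7204 + 29614) = 35471*36818 = 1305971278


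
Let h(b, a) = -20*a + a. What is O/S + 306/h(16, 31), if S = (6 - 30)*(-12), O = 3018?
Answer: 281579/28272 ≈ 9.9596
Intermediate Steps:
h(b, a) = -19*a
S = 288 (S = -24*(-12) = 288)
O/S + 306/h(16, 31) = 3018/288 + 306/((-19*31)) = 3018*(1/288) + 306/(-589) = 503/48 + 306*(-1/589) = 503/48 - 306/589 = 281579/28272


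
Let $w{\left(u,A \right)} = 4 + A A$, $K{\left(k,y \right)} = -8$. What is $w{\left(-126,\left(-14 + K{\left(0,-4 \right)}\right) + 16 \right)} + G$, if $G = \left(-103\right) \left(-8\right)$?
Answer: $864$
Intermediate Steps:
$G = 824$
$w{\left(u,A \right)} = 4 + A^{2}$
$w{\left(-126,\left(-14 + K{\left(0,-4 \right)}\right) + 16 \right)} + G = \left(4 + \left(\left(-14 - 8\right) + 16\right)^{2}\right) + 824 = \left(4 + \left(-22 + 16\right)^{2}\right) + 824 = \left(4 + \left(-6\right)^{2}\right) + 824 = \left(4 + 36\right) + 824 = 40 + 824 = 864$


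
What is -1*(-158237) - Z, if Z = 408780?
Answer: -250543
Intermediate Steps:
-1*(-158237) - Z = -1*(-158237) - 1*408780 = 158237 - 408780 = -250543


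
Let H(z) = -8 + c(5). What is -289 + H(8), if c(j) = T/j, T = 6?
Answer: -1479/5 ≈ -295.80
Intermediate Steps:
c(j) = 6/j
H(z) = -34/5 (H(z) = -8 + 6/5 = -34/5)
-289 + H(8) = -289 - 34/5 = -1479/5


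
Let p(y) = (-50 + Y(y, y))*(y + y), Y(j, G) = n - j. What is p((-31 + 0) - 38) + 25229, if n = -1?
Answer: 22745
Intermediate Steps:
Y(j, G) = -1 - j
p(y) = 2*y*(-51 - y) (p(y) = (-50 + (-1 - y))*(y + y) = (-51 - y)*(2*y) = 2*y*(-51 - y))
p((-31 + 0) - 38) + 25229 = -2*((-31 + 0) - 38)*(51 + ((-31 + 0) - 38)) + 25229 = -2*(-31 - 38)*(51 + (-31 - 38)) + 25229 = -2*(-69)*(51 - 69) + 25229 = -2*(-69)*(-18) + 25229 = -2484 + 25229 = 22745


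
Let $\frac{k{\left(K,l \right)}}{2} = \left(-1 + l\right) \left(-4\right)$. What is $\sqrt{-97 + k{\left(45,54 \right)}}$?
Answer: $i \sqrt{521} \approx 22.825 i$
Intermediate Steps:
$k{\left(K,l \right)} = 8 - 8 l$ ($k{\left(K,l \right)} = 2 \left(-1 + l\right) \left(-4\right) = 2 \left(4 - 4 l\right) = 8 - 8 l$)
$\sqrt{-97 + k{\left(45,54 \right)}} = \sqrt{-97 + \left(8 - 432\right)} = \sqrt{-97 - 424} = \sqrt{-521} = i \sqrt{521}$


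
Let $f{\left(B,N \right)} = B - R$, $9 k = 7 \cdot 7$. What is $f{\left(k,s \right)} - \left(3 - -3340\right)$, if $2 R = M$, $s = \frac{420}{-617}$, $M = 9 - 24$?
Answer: $- \frac{59941}{18} \approx -3330.1$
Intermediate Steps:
$k = \frac{49}{9}$ ($k = \frac{7 \cdot 7}{9} = \frac{1}{9} \cdot 49 = \frac{49}{9} \approx 5.4444$)
$M = -15$ ($M = 9 - 24 = -15$)
$s = - \frac{420}{617}$ ($s = 420 \left(- \frac{1}{617}\right) = - \frac{420}{617} \approx -0.68071$)
$R = - \frac{15}{2}$ ($R = \frac{1}{2} \left(-15\right) = - \frac{15}{2} \approx -7.5$)
$f{\left(B,N \right)} = \frac{15}{2} + B$ ($f{\left(B,N \right)} = B - - \frac{15}{2} = B + \frac{15}{2} = \frac{15}{2} + B$)
$f{\left(k,s \right)} - \left(3 - -3340\right) = \left(\frac{15}{2} + \frac{49}{9}\right) - \left(3 - -3340\right) = \frac{233}{18} - \left(3 + 3340\right) = \frac{233}{18} - 3343 = - \frac{59941}{18}$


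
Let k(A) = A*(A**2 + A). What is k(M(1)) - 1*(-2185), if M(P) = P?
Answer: 2187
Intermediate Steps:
k(A) = A*(A + A**2)
k(M(1)) - 1*(-2185) = 1**2*(1 + 1) - 1*(-2185) = 1*2 + 2185 = 2 + 2185 = 2187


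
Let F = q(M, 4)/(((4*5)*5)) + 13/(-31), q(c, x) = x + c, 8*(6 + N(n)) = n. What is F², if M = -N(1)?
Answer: 63218401/615040000 ≈ 0.10279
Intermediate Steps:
N(n) = -6 + n/8
M = 47/8 (M = -(-6 + (⅛)*1) = -(-6 + ⅛) = -1*(-47/8) = 47/8 ≈ 5.8750)
q(c, x) = c + x
F = -7951/24800 (F = (47/8 + 4)/(((4*5)*5)) + 13/(-31) = 79/(8*((20*5))) + 13*(-1/31) = (79/8)/100 - 13/31 = (79/8)*(1/100) - 13/31 = 79/800 - 13/31 = -7951/24800 ≈ -0.32060)
F² = (-7951/24800)² = 63218401/615040000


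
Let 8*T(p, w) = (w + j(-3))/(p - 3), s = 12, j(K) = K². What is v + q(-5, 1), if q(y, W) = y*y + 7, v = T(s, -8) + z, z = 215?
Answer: 17785/72 ≈ 247.01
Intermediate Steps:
T(p, w) = (9 + w)/(8*(-3 + p)) (T(p, w) = ((w + (-3)²)/(p - 3))/8 = ((w + 9)/(-3 + p))/8 = ((9 + w)/(-3 + p))/8 = (9 + w)/(8*(-3 + p)))
v = 15481/72 (v = (9 - 8)/(8*(-3 + 12)) + 215 = (⅛)*1/9 + 215 = (⅛)*(⅑)*1 + 215 = 1/72 + 215 = 15481/72 ≈ 215.01)
q(y, W) = 7 + y² (q(y, W) = y² + 7 = 7 + y²)
v + q(-5, 1) = 15481/72 + (7 + (-5)²) = 15481/72 + (7 + 25) = 15481/72 + 32 = 17785/72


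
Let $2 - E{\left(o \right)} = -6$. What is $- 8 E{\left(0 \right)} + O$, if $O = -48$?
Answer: $-112$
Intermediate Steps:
$E{\left(o \right)} = 8$ ($E{\left(o \right)} = 2 - -6 = 2 + 6 = 8$)
$- 8 E{\left(0 \right)} + O = \left(-8\right) 8 - 48 = -64 - 48 = -112$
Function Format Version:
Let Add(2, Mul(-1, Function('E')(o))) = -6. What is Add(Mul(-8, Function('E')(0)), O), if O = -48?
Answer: -112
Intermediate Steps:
Function('E')(o) = 8 (Function('E')(o) = Add(2, Mul(-1, -6)) = Add(2, 6) = 8)
Add(Mul(-8, Function('E')(0)), O) = Add(Mul(-8, 8), -48) = Add(-64, -48) = -112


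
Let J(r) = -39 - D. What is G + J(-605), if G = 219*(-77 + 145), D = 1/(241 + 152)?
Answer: 5837228/393 ≈ 14853.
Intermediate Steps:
D = 1/393 ≈ 0.0025445
J(r) = -15328/393 (J(r) = -39 - 1*1/393 = -39 - 1/393 = -15328/393)
G = 14892 (G = 219*68 = 14892)
G + J(-605) = 14892 - 15328/393 = 5837228/393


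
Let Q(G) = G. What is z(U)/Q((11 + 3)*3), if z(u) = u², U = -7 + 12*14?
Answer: 3703/6 ≈ 617.17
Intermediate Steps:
U = 161 (U = -7 + 168 = 161)
z(U)/Q((11 + 3)*3) = 161²/(((11 + 3)*3)) = 25921/((14*3)) = 25921/42 = 25921*(1/42) = 3703/6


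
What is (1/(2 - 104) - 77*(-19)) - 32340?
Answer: -3149455/102 ≈ -30877.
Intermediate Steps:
(1/(2 - 104) - 77*(-19)) - 32340 = (1/(-102) + 1463) - 32340 = (-1/102 + 1463) - 32340 = 149225/102 - 32340 = -3149455/102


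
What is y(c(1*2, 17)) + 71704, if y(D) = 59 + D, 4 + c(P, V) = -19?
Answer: 71740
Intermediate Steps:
c(P, V) = -23 (c(P, V) = -4 - 19 = -23)
y(c(1*2, 17)) + 71704 = (59 - 23) + 71704 = 36 + 71704 = 71740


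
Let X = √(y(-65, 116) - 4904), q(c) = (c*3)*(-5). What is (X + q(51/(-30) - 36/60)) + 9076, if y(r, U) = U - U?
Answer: 18221/2 + 2*I*√1226 ≈ 9110.5 + 70.029*I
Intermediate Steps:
y(r, U) = 0
q(c) = -15*c (q(c) = (3*c)*(-5) = -15*c)
X = 2*I*√1226 (X = √(0 - 4904) = √(-4904) = 2*I*√1226 ≈ 70.029*I)
(X + q(51/(-30) - 36/60)) + 9076 = (2*I*√1226 - 15*(51/(-30) - 36/60)) + 9076 = (2*I*√1226 - 15*(51*(-1/30) - 36*1/60)) + 9076 = (2*I*√1226 - 15*(-17/10 - ⅗)) + 9076 = (2*I*√1226 - 15*(-23/10)) + 9076 = (2*I*√1226 + 69/2) + 9076 = (69/2 + 2*I*√1226) + 9076 = 18221/2 + 2*I*√1226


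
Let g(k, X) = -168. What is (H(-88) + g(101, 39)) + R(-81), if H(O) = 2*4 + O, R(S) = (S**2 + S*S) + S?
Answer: 12793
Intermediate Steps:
R(S) = S + 2*S**2 (R(S) = (S**2 + S**2) + S = 2*S**2 + S = S + 2*S**2)
H(O) = 8 + O
(H(-88) + g(101, 39)) + R(-81) = ((8 - 88) - 168) - 81*(1 + 2*(-81)) = (-80 - 168) - 81*(1 - 162) = -248 - 81*(-161) = -248 + 13041 = 12793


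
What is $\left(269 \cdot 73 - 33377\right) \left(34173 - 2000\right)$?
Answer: $-442057020$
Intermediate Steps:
$\left(269 \cdot 73 - 33377\right) \left(34173 - 2000\right) = \left(19637 - 33377\right) 32173 = \left(-13740\right) 32173 = -442057020$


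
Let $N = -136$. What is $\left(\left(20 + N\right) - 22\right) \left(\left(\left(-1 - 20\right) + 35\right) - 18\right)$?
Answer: $552$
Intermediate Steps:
$\left(\left(20 + N\right) - 22\right) \left(\left(\left(-1 - 20\right) + 35\right) - 18\right) = \left(\left(20 - 136\right) - 22\right) \left(\left(\left(-1 - 20\right) + 35\right) - 18\right) = \left(-116 - 22\right) \left(\left(-21 + 35\right) - 18\right) = - 138 \left(14 - 18\right) = \left(-138\right) \left(-4\right) = 552$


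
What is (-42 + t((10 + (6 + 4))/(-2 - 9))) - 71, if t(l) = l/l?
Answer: -112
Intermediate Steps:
t(l) = 1
(-42 + t((10 + (6 + 4))/(-2 - 9))) - 71 = (-42 + 1) - 71 = -41 - 71 = -112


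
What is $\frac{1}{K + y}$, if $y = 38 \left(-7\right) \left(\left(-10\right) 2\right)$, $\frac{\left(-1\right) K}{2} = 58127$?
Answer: $- \frac{1}{110934} \approx -9.0144 \cdot 10^{-6}$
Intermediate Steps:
$K = -116254$ ($K = \left(-2\right) 58127 = -116254$)
$y = 5320$ ($y = \left(-266\right) \left(-20\right) = 5320$)
$\frac{1}{K + y} = \frac{1}{-116254 + 5320} = \frac{1}{-110934} = - \frac{1}{110934}$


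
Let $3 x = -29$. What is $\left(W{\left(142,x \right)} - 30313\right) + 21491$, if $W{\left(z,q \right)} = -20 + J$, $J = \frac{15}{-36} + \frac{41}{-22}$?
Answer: $- \frac{1167445}{132} \approx -8844.3$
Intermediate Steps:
$x = - \frac{29}{3}$ ($x = \frac{1}{3} \left(-29\right) = - \frac{29}{3} \approx -9.6667$)
$J = - \frac{301}{132}$ ($J = 15 \left(- \frac{1}{36}\right) + 41 \left(- \frac{1}{22}\right) = - \frac{5}{12} - \frac{41}{22} = - \frac{301}{132} \approx -2.2803$)
$W{\left(z,q \right)} = - \frac{2941}{132}$ ($W{\left(z,q \right)} = -20 - \frac{301}{132} = - \frac{2941}{132}$)
$\left(W{\left(142,x \right)} - 30313\right) + 21491 = \left(- \frac{2941}{132} - 30313\right) + 21491 = - \frac{4004257}{132} + 21491 = - \frac{1167445}{132}$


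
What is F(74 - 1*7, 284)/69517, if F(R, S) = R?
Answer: 67/69517 ≈ 0.00096379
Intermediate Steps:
F(74 - 1*7, 284)/69517 = (74 - 1*7)/69517 = (74 - 7)*(1/69517) = 67*(1/69517) = 67/69517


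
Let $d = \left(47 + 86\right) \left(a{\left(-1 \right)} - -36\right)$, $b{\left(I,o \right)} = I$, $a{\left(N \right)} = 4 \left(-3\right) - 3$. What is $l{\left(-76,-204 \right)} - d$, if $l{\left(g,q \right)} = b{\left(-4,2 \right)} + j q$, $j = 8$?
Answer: $-4429$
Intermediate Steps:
$a{\left(N \right)} = -15$ ($a{\left(N \right)} = -12 - 3 = -15$)
$d = 2793$ ($d = \left(47 + 86\right) \left(-15 - -36\right) = 133 \left(-15 + 36\right) = 133 \cdot 21 = 2793$)
$l{\left(g,q \right)} = -4 + 8 q$
$l{\left(-76,-204 \right)} - d = \left(-4 + 8 \left(-204\right)\right) - 2793 = \left(-4 - 1632\right) - 2793 = -1636 - 2793 = -4429$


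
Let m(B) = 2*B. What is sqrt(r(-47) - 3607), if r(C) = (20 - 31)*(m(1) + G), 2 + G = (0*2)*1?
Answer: I*sqrt(3607) ≈ 60.058*I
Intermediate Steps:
G = -2 (G = -2 + (0*2)*1 = -2 + 0*1 = -2 + 0 = -2)
r(C) = 0 (r(C) = (20 - 31)*(2*1 - 2) = -11*(2 - 2) = -11*0 = 0)
sqrt(r(-47) - 3607) = sqrt(0 - 3607) = sqrt(-3607) = I*sqrt(3607)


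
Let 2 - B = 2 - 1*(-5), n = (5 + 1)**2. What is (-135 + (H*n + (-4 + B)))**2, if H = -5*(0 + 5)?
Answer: 1089936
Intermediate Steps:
n = 36 (n = 6**2 = 36)
B = -5 (B = 2 - (2 - 1*(-5)) = 2 - (2 + 5) = 2 - 1*7 = 2 - 7 = -5)
H = -25 (H = -5*5 = -25)
(-135 + (H*n + (-4 + B)))**2 = (-135 + (-25*36 + (-4 - 5)))**2 = (-135 + (-900 - 9))**2 = (-135 - 909)**2 = (-1044)**2 = 1089936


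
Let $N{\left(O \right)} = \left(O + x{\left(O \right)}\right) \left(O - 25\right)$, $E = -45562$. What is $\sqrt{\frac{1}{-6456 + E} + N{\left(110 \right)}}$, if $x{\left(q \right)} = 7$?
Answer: $\frac{\sqrt{26909900210162}}{52018} \approx 99.725$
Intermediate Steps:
$N{\left(O \right)} = \left(-25 + O\right) \left(7 + O\right)$ ($N{\left(O \right)} = \left(O + 7\right) \left(O - 25\right) = \left(7 + O\right) \left(-25 + O\right) = \left(-25 + O\right) \left(7 + O\right)$)
$\sqrt{\frac{1}{-6456 + E} + N{\left(110 \right)}} = \sqrt{\frac{1}{-6456 - 45562} - \left(2155 - 12100\right)} = \sqrt{\frac{1}{-52018} - -9945} = \sqrt{- \frac{1}{52018} + 9945} = \sqrt{\frac{517319009}{52018}} = \frac{\sqrt{26909900210162}}{52018}$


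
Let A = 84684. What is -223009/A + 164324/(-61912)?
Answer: -3465318353/655369476 ≈ -5.2876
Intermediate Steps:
-223009/A + 164324/(-61912) = -223009/84684 + 164324/(-61912) = -223009*1/84684 + 164324*(-1/61912) = -223009/84684 - 41081/15478 = -3465318353/655369476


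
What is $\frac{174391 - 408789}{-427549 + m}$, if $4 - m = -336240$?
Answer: $\frac{234398}{91305} \approx 2.5672$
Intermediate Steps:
$m = 336244$ ($m = 4 - -336240 = 4 + 336240 = 336244$)
$\frac{174391 - 408789}{-427549 + m} = \frac{174391 - 408789}{-427549 + 336244} = - \frac{234398}{-91305} = \left(-234398\right) \left(- \frac{1}{91305}\right) = \frac{234398}{91305}$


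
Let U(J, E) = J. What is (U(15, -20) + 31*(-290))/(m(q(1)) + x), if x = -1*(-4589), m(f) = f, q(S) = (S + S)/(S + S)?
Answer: -1795/918 ≈ -1.9553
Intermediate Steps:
q(S) = 1 (q(S) = (2*S)/((2*S)) = (2*S)*(1/(2*S)) = 1)
x = 4589
(U(15, -20) + 31*(-290))/(m(q(1)) + x) = (15 + 31*(-290))/(1 + 4589) = (15 - 8990)/4590 = -8975*1/4590 = -1795/918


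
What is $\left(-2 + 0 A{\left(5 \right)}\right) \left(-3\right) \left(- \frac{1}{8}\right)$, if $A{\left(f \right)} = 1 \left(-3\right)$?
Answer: $- \frac{3}{4} \approx -0.75$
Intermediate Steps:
$A{\left(f \right)} = -3$
$\left(-2 + 0 A{\left(5 \right)}\right) \left(-3\right) \left(- \frac{1}{8}\right) = \left(-2 + 0 \left(-3\right)\right) \left(-3\right) \left(- \frac{1}{8}\right) = \left(-2 + 0\right) \left(-3\right) \left(\left(-1\right) \frac{1}{8}\right) = \left(-2\right) \left(-3\right) \left(- \frac{1}{8}\right) = 6 \left(- \frac{1}{8}\right) = - \frac{3}{4}$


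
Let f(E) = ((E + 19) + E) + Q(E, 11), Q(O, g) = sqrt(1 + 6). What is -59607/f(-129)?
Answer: 1582897/6346 + 6623*sqrt(7)/6346 ≈ 252.19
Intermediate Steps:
Q(O, g) = sqrt(7)
f(E) = 19 + sqrt(7) + 2*E (f(E) = ((E + 19) + E) + sqrt(7) = ((19 + E) + E) + sqrt(7) = (19 + 2*E) + sqrt(7) = 19 + sqrt(7) + 2*E)
-59607/f(-129) = -59607/(19 + sqrt(7) + 2*(-129)) = -59607/(19 + sqrt(7) - 258) = -59607/(-239 + sqrt(7))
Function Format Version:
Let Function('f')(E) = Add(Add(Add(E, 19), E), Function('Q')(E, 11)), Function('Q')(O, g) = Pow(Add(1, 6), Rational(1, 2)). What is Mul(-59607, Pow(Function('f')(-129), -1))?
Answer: Add(Rational(1582897, 6346), Mul(Rational(6623, 6346), Pow(7, Rational(1, 2)))) ≈ 252.19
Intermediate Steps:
Function('Q')(O, g) = Pow(7, Rational(1, 2))
Function('f')(E) = Add(19, Pow(7, Rational(1, 2)), Mul(2, E)) (Function('f')(E) = Add(Add(Add(E, 19), E), Pow(7, Rational(1, 2))) = Add(Add(Add(19, E), E), Pow(7, Rational(1, 2))) = Add(Add(19, Mul(2, E)), Pow(7, Rational(1, 2))) = Add(19, Pow(7, Rational(1, 2)), Mul(2, E)))
Mul(-59607, Pow(Function('f')(-129), -1)) = Mul(-59607, Pow(Add(19, Pow(7, Rational(1, 2)), Mul(2, -129)), -1)) = Mul(-59607, Pow(Add(19, Pow(7, Rational(1, 2)), -258), -1)) = Mul(-59607, Pow(Add(-239, Pow(7, Rational(1, 2))), -1))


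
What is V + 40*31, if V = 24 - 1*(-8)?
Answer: 1272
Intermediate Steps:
V = 32 (V = 24 + 8 = 32)
V + 40*31 = 32 + 40*31 = 32 + 1240 = 1272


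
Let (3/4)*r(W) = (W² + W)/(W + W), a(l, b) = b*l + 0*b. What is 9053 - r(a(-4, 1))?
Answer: 9055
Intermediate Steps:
a(l, b) = b*l (a(l, b) = b*l + 0 = b*l)
r(W) = 2*(W + W²)/(3*W) (r(W) = 4*((W² + W)/(W + W))/3 = 4*((W + W²)/((2*W)))/3 = 4*((W + W²)*(1/(2*W)))/3 = 4*((W + W²)/(2*W))/3 = 2*(W + W²)/(3*W))
9053 - r(a(-4, 1)) = 9053 - (⅔ + 2*(1*(-4))/3) = 9053 - (⅔ + (⅔)*(-4)) = 9053 - (⅔ - 8/3) = 9053 - 1*(-2) = 9053 + 2 = 9055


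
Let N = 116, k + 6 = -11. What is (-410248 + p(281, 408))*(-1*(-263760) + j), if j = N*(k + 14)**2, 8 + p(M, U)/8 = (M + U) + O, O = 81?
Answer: -107021066208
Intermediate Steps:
p(M, U) = 584 + 8*M + 8*U (p(M, U) = -64 + 8*((M + U) + 81) = -64 + 8*(81 + M + U) = -64 + (648 + 8*M + 8*U) = 584 + 8*M + 8*U)
k = -17 (k = -6 - 11 = -17)
j = 1044 (j = 116*(-17 + 14)**2 = 116*(-3)**2 = 116*9 = 1044)
(-410248 + p(281, 408))*(-1*(-263760) + j) = (-410248 + (584 + 8*281 + 8*408))*(-1*(-263760) + 1044) = (-410248 + (584 + 2248 + 3264))*(263760 + 1044) = (-410248 + 6096)*264804 = -404152*264804 = -107021066208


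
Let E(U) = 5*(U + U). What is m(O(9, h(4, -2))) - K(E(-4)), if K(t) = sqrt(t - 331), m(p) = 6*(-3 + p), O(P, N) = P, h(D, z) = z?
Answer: 36 - I*sqrt(371) ≈ 36.0 - 19.261*I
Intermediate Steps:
E(U) = 10*U (E(U) = 5*(2*U) = 10*U)
m(p) = -18 + 6*p
K(t) = sqrt(-331 + t)
m(O(9, h(4, -2))) - K(E(-4)) = (-18 + 6*9) - sqrt(-331 + 10*(-4)) = (-18 + 54) - sqrt(-331 - 40) = 36 - sqrt(-371) = 36 - I*sqrt(371)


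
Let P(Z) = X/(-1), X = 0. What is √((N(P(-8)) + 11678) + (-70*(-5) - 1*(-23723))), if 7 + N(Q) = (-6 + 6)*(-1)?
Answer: 4*√2234 ≈ 189.06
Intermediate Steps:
P(Z) = 0 (P(Z) = 0/(-1) = 0*(-1) = 0)
N(Q) = -7 (N(Q) = -7 + (-6 + 6)*(-1) = -7 + 0*(-1) = -7 + 0 = -7)
√((N(P(-8)) + 11678) + (-70*(-5) - 1*(-23723))) = √((-7 + 11678) + (-70*(-5) - 1*(-23723))) = √(11671 + (350 + 23723)) = √(11671 + 24073) = √35744 = 4*√2234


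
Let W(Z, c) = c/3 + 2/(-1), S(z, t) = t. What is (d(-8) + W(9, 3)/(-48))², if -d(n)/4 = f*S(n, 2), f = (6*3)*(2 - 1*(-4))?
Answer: 1719843841/2304 ≈ 7.4646e+5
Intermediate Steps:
f = 108 (f = 18*(2 + 4) = 18*6 = 108)
W(Z, c) = -2 + c/3 (W(Z, c) = c*(⅓) + 2*(-1) = c/3 - 2 = -2 + c/3)
d(n) = -864 (d(n) = -432*2 = -4*216 = -864)
(d(-8) + W(9, 3)/(-48))² = (-864 + (-2 + (⅓)*3)/(-48))² = (-864 + (-2 + 1)*(-1/48))² = (-864 - 1*(-1/48))² = (-864 + 1/48)² = (-41471/48)² = 1719843841/2304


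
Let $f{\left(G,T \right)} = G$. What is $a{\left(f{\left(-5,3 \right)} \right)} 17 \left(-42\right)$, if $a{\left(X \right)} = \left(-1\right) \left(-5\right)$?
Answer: $-3570$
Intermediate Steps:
$a{\left(X \right)} = 5$
$a{\left(f{\left(-5,3 \right)} \right)} 17 \left(-42\right) = 5 \cdot 17 \left(-42\right) = 85 \left(-42\right) = -3570$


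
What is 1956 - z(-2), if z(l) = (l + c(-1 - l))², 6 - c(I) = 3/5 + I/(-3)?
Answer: 436964/225 ≈ 1942.1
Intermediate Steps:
c(I) = 27/5 + I/3 (c(I) = 6 - (3/5 + I/(-3)) = 6 - (3*(⅕) + I*(-⅓)) = 6 - (⅗ - I/3) = 6 + (-⅗ + I/3) = 27/5 + I/3)
z(l) = (76/15 + 2*l/3)² (z(l) = (l + (27/5 + (-1 - l)/3))² = (l + (27/5 + (-⅓ - l/3)))² = (l + (76/15 - l/3))² = (76/15 + 2*l/3)²)
1956 - z(-2) = 1956 - 4*(38 + 5*(-2))²/225 = 1956 - 4*(38 - 10)²/225 = 1956 - 4*28²/225 = 1956 - 4*784/225 = 1956 - 1*3136/225 = 1956 - 3136/225 = 436964/225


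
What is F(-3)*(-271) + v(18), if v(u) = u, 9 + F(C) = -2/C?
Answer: 6829/3 ≈ 2276.3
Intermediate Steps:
F(C) = -9 - 2/C
F(-3)*(-271) + v(18) = (-9 - 2/(-3))*(-271) + 18 = (-9 - 2*(-⅓))*(-271) + 18 = (-9 + ⅔)*(-271) + 18 = -25/3*(-271) + 18 = 6775/3 + 18 = 6829/3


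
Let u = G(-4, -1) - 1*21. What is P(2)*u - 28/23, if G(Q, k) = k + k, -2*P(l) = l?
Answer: 501/23 ≈ 21.783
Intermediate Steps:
P(l) = -l/2
G(Q, k) = 2*k
u = -23 (u = 2*(-1) - 1*21 = -2 - 21 = -23)
P(2)*u - 28/23 = -½*2*(-23) - 28/23 = -1*(-23) - 28*1/23 = 23 - 28/23 = 501/23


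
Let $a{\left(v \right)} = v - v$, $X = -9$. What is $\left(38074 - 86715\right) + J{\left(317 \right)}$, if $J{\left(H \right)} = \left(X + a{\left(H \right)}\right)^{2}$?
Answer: $-48560$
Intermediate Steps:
$a{\left(v \right)} = 0$
$J{\left(H \right)} = 81$ ($J{\left(H \right)} = \left(-9 + 0\right)^{2} = \left(-9\right)^{2} = 81$)
$\left(38074 - 86715\right) + J{\left(317 \right)} = \left(38074 - 86715\right) + 81 = -48641 + 81 = -48560$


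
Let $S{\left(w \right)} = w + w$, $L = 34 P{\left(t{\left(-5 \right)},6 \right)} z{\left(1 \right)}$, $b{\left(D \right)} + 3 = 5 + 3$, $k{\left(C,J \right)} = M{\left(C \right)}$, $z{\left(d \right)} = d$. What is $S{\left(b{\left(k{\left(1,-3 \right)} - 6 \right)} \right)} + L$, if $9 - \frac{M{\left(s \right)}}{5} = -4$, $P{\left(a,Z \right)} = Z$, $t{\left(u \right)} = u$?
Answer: $214$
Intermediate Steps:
$M{\left(s \right)} = 65$ ($M{\left(s \right)} = 45 - -20 = 45 + 20 = 65$)
$k{\left(C,J \right)} = 65$
$b{\left(D \right)} = 5$ ($b{\left(D \right)} = -3 + \left(5 + 3\right) = -3 + 8 = 5$)
$L = 204$ ($L = 34 \cdot 6 \cdot 1 = 204 \cdot 1 = 204$)
$S{\left(w \right)} = 2 w$
$S{\left(b{\left(k{\left(1,-3 \right)} - 6 \right)} \right)} + L = 2 \cdot 5 + 204 = 10 + 204 = 214$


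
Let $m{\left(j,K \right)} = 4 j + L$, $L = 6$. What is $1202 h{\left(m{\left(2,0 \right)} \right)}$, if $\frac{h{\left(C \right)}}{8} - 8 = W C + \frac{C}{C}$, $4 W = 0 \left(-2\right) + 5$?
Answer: $254824$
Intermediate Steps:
$m{\left(j,K \right)} = 6 + 4 j$ ($m{\left(j,K \right)} = 4 j + 6 = 6 + 4 j$)
$W = \frac{5}{4}$ ($W = \frac{0 \left(-2\right) + 5}{4} = \frac{0 + 5}{4} = \frac{1}{4} \cdot 5 = \frac{5}{4} \approx 1.25$)
$h{\left(C \right)} = 72 + 10 C$ ($h{\left(C \right)} = 64 + 8 \left(\frac{5 C}{4} + \frac{C}{C}\right) = 64 + 8 \left(\frac{5 C}{4} + 1\right) = 64 + 8 \left(1 + \frac{5 C}{4}\right) = 64 + \left(8 + 10 C\right) = 72 + 10 C$)
$1202 h{\left(m{\left(2,0 \right)} \right)} = 1202 \left(72 + 10 \left(6 + 4 \cdot 2\right)\right) = 1202 \left(72 + 10 \left(6 + 8\right)\right) = 1202 \left(72 + 10 \cdot 14\right) = 1202 \left(72 + 140\right) = 1202 \cdot 212 = 254824$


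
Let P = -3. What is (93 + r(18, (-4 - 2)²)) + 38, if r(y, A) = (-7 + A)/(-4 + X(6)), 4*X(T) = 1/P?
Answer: 6071/49 ≈ 123.90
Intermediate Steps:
X(T) = -1/12 (X(T) = (¼)/(-3) = (¼)*(-⅓) = -1/12)
r(y, A) = 12/7 - 12*A/49 (r(y, A) = (-7 + A)/(-4 - 1/12) = (-7 + A)/(-49/12) = (-7 + A)*(-12/49) = 12/7 - 12*A/49)
(93 + r(18, (-4 - 2)²)) + 38 = (93 + (12/7 - 12*(-4 - 2)²/49)) + 38 = (93 + (12/7 - 12/49*(-6)²)) + 38 = (93 + (12/7 - 12/49*36)) + 38 = (93 + (12/7 - 432/49)) + 38 = (93 - 348/49) + 38 = 4209/49 + 38 = 6071/49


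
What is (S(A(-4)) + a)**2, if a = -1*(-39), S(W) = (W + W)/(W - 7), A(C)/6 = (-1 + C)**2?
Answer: 34539129/20449 ≈ 1689.0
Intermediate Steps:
A(C) = 6*(-1 + C)**2
S(W) = 2*W/(-7 + W) (S(W) = (2*W)/(-7 + W) = 2*W/(-7 + W))
a = 39
(S(A(-4)) + a)**2 = (2*(6*(-1 - 4)**2)/(-7 + 6*(-1 - 4)**2) + 39)**2 = (2*(6*(-5)**2)/(-7 + 6*(-5)**2) + 39)**2 = (2*(6*25)/(-7 + 6*25) + 39)**2 = (2*150/(-7 + 150) + 39)**2 = (2*150/143 + 39)**2 = (2*150*(1/143) + 39)**2 = (300/143 + 39)**2 = (5877/143)**2 = 34539129/20449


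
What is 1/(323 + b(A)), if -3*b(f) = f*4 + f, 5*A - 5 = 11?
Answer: 3/953 ≈ 0.0031480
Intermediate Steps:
A = 16/5 (A = 1 + (1/5)*11 = 1 + 11/5 = 16/5 ≈ 3.2000)
b(f) = -5*f/3 (b(f) = -(f*4 + f)/3 = -(4*f + f)/3 = -5*f/3)
1/(323 + b(A)) = 1/(323 - 5/3*16/5) = 1/(323 - 16/3) = 1/(953/3) = 3/953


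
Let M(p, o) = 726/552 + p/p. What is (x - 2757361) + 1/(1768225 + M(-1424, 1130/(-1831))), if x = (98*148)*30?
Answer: -377774997121941/162676913 ≈ -2.3222e+6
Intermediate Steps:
M(p, o) = 213/92 (M(p, o) = 726*(1/552) + 1 = 121/92 + 1 = 213/92)
x = 435120 (x = 14504*30 = 435120)
(x - 2757361) + 1/(1768225 + M(-1424, 1130/(-1831))) = (435120 - 2757361) + 1/(1768225 + 213/92) = -2322241 + 1/(162676913/92) = -2322241 + 92/162676913 = -377774997121941/162676913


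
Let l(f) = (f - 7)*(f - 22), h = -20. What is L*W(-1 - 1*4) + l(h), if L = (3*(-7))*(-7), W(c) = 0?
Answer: 1134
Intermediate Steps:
l(f) = (-22 + f)*(-7 + f) (l(f) = (-7 + f)*(-22 + f) = (-22 + f)*(-7 + f))
L = 147 (L = -21*(-7) = 147)
L*W(-1 - 1*4) + l(h) = 147*0 + (154 + (-20)² - 29*(-20)) = 0 + (154 + 400 + 580) = 0 + 1134 = 1134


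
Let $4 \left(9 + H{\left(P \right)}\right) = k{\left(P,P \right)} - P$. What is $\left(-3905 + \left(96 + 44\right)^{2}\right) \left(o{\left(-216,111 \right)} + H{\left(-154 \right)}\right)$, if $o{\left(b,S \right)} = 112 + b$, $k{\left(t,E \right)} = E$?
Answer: $-1773535$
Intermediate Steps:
$H{\left(P \right)} = -9$ ($H{\left(P \right)} = -9 + \frac{P - P}{4} = -9 + \frac{1}{4} \cdot 0 = -9 + 0 = -9$)
$\left(-3905 + \left(96 + 44\right)^{2}\right) \left(o{\left(-216,111 \right)} + H{\left(-154 \right)}\right) = \left(-3905 + \left(96 + 44\right)^{2}\right) \left(\left(112 - 216\right) - 9\right) = \left(-3905 + 140^{2}\right) \left(-104 - 9\right) = \left(-3905 + 19600\right) \left(-113\right) = 15695 \left(-113\right) = -1773535$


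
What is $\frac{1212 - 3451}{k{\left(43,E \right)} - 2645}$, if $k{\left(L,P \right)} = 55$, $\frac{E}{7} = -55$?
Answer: $\frac{2239}{2590} \approx 0.86448$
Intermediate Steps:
$E = -385$ ($E = 7 \left(-55\right) = -385$)
$\frac{1212 - 3451}{k{\left(43,E \right)} - 2645} = \frac{1212 - 3451}{55 - 2645} = - \frac{2239}{-2590} = \left(-2239\right) \left(- \frac{1}{2590}\right) = \frac{2239}{2590}$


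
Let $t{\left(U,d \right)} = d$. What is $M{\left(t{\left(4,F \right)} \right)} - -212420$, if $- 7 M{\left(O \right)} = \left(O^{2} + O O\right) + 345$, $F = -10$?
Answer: $\frac{1486395}{7} \approx 2.1234 \cdot 10^{5}$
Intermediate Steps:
$M{\left(O \right)} = - \frac{345}{7} - \frac{2 O^{2}}{7}$ ($M{\left(O \right)} = - \frac{\left(O^{2} + O O\right) + 345}{7} = - \frac{\left(O^{2} + O^{2}\right) + 345}{7} = - \frac{2 O^{2} + 345}{7} = - \frac{345 + 2 O^{2}}{7} = - \frac{345}{7} - \frac{2 O^{2}}{7}$)
$M{\left(t{\left(4,F \right)} \right)} - -212420 = \left(- \frac{345}{7} - \frac{2 \left(-10\right)^{2}}{7}\right) - -212420 = \left(- \frac{345}{7} - \frac{200}{7}\right) + 212420 = - \frac{545}{7} + 212420 = \frac{1486395}{7}$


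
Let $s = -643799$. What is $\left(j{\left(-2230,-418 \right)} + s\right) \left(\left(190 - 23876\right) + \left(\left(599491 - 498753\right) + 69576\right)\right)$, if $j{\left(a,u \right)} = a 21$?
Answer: $-101265549012$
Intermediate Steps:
$j{\left(a,u \right)} = 21 a$
$\left(j{\left(-2230,-418 \right)} + s\right) \left(\left(190 - 23876\right) + \left(\left(599491 - 498753\right) + 69576\right)\right) = \left(21 \left(-2230\right) - 643799\right) \left(\left(190 - 23876\right) + \left(\left(599491 - 498753\right) + 69576\right)\right) = \left(-46830 - 643799\right) \left(\left(190 - 23876\right) + \left(100738 + 69576\right)\right) = - 690629 \left(-23686 + 170314\right) = \left(-690629\right) 146628 = -101265549012$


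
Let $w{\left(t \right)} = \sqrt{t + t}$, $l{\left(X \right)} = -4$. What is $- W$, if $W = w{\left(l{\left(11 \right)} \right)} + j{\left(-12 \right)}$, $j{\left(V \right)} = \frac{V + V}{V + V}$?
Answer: $-1 - 2 i \sqrt{2} \approx -1.0 - 2.8284 i$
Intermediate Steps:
$w{\left(t \right)} = \sqrt{2} \sqrt{t}$ ($w{\left(t \right)} = \sqrt{2 t} = \sqrt{2} \sqrt{t}$)
$j{\left(V \right)} = 1$ ($j{\left(V \right)} = \frac{2 V}{2 V} = 2 V \frac{1}{2 V} = 1$)
$W = 1 + 2 i \sqrt{2}$ ($W = \sqrt{2} \sqrt{-4} + 1 = \sqrt{2} \cdot 2 i + 1 = 2 i \sqrt{2} + 1 = 1 + 2 i \sqrt{2} \approx 1.0 + 2.8284 i$)
$- W = - (1 + 2 i \sqrt{2}) = -1 - 2 i \sqrt{2}$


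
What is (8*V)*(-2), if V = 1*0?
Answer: 0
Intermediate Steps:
V = 0
(8*V)*(-2) = (8*0)*(-2) = 0*(-2) = 0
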